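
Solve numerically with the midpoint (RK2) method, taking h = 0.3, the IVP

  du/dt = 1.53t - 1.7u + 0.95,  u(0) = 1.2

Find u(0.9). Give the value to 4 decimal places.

Midpoint: k1 = f(t_n, u_n); k2 = f(t_n + h/2, u_n + (h/2)·k1); u_{n+1} = u_n + h·k2.
t=0.000000, u=1.200000:
  k1 = f(0.000000, 1.200000) = -1.090000
  k2 = f(0.150000, 1.036500) = -0.582550
  u ← 1.200000 + 0.3·(-0.582550) = 1.025235
t=0.300000, u=1.025235:
  k1 = f(0.300000, 1.025235) = -0.333900
  k2 = f(0.450000, 0.975150) = -0.019255
  u ← 1.025235 + 0.3·(-0.019255) = 1.019458
t=0.600000, u=1.019458:
  k1 = f(0.600000, 1.019458) = 0.134921
  k2 = f(0.750000, 1.039697) = 0.330016
  u ← 1.019458 + 0.3·0.330016 = 1.118463
u(0.9) ≈ 1.1185

1.1185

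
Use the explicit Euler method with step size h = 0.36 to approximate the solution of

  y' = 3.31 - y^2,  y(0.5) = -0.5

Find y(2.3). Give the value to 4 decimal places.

1.8233

Euler: y_{n+1} = y_n + h·f(x_n, y_n).
x=0.500000, y=-0.500000: f=3.060000 → y ← -0.500000 + 0.36·3.060000 = 0.601600
x=0.860000, y=0.601600: f=2.948077 → y ← 0.601600 + 0.36·2.948077 = 1.662908
x=1.220000, y=1.662908: f=0.544737 → y ← 1.662908 + 0.36·0.544737 = 1.859013
x=1.580000, y=1.859013: f=-0.145931 → y ← 1.859013 + 0.36·(-0.145931) = 1.806478
x=1.940000, y=1.806478: f=0.046636 → y ← 1.806478 + 0.36·0.046636 = 1.823267
y(2.3) ≈ 1.8233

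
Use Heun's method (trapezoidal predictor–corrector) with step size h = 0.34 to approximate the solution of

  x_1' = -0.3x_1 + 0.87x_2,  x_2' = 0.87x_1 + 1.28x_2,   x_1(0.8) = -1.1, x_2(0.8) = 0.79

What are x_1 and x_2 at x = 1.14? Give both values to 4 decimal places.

Heun on (x_1,x_2): k1 = f(x_n, state_n); k2 = f(x_n + h, state_n + h·k1); state_{n+1} = state_n + (h/2)·(k1 + k2).
0.800000: (-1.100000, 0.790000)
  k1 = (1.017300, 0.054200)
  predictor → (-0.754118, 0.808428)
  k2 = (0.929568, 0.378705)
  → (-0.769032, 0.863594)
(x_1(1.14), x_2(1.14)) ≈ (-0.7690, 0.8636)

-0.7690, 0.8636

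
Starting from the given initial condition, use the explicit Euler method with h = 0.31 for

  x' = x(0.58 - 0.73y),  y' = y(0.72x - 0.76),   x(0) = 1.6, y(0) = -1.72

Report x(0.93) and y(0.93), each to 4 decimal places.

Euler on (x,y): x_{n+1} = x_n + h·x', y_{n+1} = y_n + h·y'.
0.000000: (1.600000, -1.720000); f=(2.936960, -0.674240) → (2.510458, -1.929014)
0.310000: (2.510458, -1.929014); f=(4.991243, -2.020699) → (4.057743, -2.555431)
0.620000: (4.057743, -2.555431); f=(9.923067, -5.523756) → (7.133894, -4.267796)
(x(0.93), y(0.93)) ≈ (7.1339, -4.2678)

7.1339, -4.2678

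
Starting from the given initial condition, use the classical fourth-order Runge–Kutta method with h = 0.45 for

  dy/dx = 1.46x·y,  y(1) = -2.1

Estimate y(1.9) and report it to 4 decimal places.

RK4: k1 = f(x_n, y_n); k2 = f(x_n + h/2, y_n + (h/2)·k1); k3 = f(x_n + h/2, y_n + (h/2)·k2); k4 = f(x_n + h, y_n + h·k3); y_{n+1} = y_n + (h/6)·(k1 + 2k2 + 2k3 + k4).
x=1.000000, y=-2.100000:
  k1 = f(1.000000, -2.100000) = -3.066000
  k2 = f(1.225000, -2.789850) = -4.989647
  k3 = f(1.225000, -3.222671) = -5.763746
  k4 = f(1.450000, -4.693686) = -9.936533
  y ← -2.100000 + (0.45/6)·(k1 + 2k2 + 2k3 + k4) = -4.688199
x=1.450000, y=-4.688199:
  k1 = f(1.450000, -4.688199) = -9.924917
  k2 = f(1.675000, -6.921305) = -16.926052
  k3 = f(1.675000, -8.496561) = -20.778339
  k4 = f(1.900000, -14.038451) = -38.942664
  y ← -4.688199 + (0.45/6)·(k1 + 2k2 + 2k3 + k4) = -14.008926
y(1.9) ≈ -14.0089

-14.0089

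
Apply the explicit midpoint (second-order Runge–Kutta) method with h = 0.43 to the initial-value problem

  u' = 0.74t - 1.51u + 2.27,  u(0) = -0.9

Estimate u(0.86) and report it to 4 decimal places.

0.9448

Midpoint: k1 = f(t_n, u_n); k2 = f(t_n + h/2, u_n + (h/2)·k1); u_{n+1} = u_n + h·k2.
t=0.000000, u=-0.900000:
  k1 = f(0.000000, -0.900000) = 3.629000
  k2 = f(0.215000, -0.119765) = 2.609945
  u ← -0.900000 + 0.43·2.609945 = 0.222276
t=0.430000, u=0.222276:
  k1 = f(0.430000, 0.222276) = 2.252563
  k2 = f(0.645000, 0.706577) = 1.680368
  u ← 0.222276 + 0.43·1.680368 = 0.944835
u(0.86) ≈ 0.9448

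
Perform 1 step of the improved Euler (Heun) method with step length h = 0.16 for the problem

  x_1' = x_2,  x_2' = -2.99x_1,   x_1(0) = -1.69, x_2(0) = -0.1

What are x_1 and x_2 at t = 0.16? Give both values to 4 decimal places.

Heun on (x_1,x_2): k1 = f(t_n, state_n); k2 = f(t_n + h, state_n + h·k1); state_{n+1} = state_n + (h/2)·(k1 + k2).
0.000000: (-1.690000, -0.100000)
  k1 = (-0.100000, 5.053100)
  predictor → (-1.706000, 0.708496)
  k2 = (0.708496, 5.100940)
  → (-1.641320, 0.712323)
(x_1(0.16), x_2(0.16)) ≈ (-1.6413, 0.7123)

-1.6413, 0.7123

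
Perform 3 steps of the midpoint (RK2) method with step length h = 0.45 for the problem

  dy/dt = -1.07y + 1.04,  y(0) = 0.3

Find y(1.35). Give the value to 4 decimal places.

Midpoint: k1 = f(t_n, y_n); k2 = f(t_n + h/2, y_n + (h/2)·k1); y_{n+1} = y_n + h·k2.
t=0.000000, y=0.300000:
  k1 = f(0.000000, 0.300000) = 0.719000
  k2 = f(0.225000, 0.461775) = 0.545901
  y ← 0.300000 + 0.45·0.545901 = 0.545655
t=0.450000, y=0.545655:
  k1 = f(0.450000, 0.545655) = 0.456149
  k2 = f(0.675000, 0.648289) = 0.346331
  y ← 0.545655 + 0.45·0.346331 = 0.701504
t=0.900000, y=0.701504:
  k1 = f(0.900000, 0.701504) = 0.289390
  k2 = f(1.125000, 0.766617) = 0.219720
  y ← 0.701504 + 0.45·0.219720 = 0.800378
y(1.35) ≈ 0.8004

0.8004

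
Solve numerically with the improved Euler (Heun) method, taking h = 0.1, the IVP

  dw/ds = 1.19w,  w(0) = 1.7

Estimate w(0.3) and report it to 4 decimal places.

Heun: k1 = f(s_n, w_n); k2 = f(s_n + h, w_n + h·k1); w_{n+1} = w_n + (h/2)·(k1 + k2).
s=0.000000, w=1.700000:
  k1 = f(0.000000, 1.700000) = 2.023000
  k2 = f(0.100000, 1.902300) = 2.263737
  w ← 1.700000 + (0.1/2)·(2.023000 + 2.263737) = 1.914337
s=0.100000, w=1.914337:
  k1 = f(0.100000, 1.914337) = 2.278061
  k2 = f(0.200000, 2.142143) = 2.549150
  w ← 1.914337 + (0.1/2)·(2.278061 + 2.549150) = 2.155697
s=0.200000, w=2.155697:
  k1 = f(0.200000, 2.155697) = 2.565280
  k2 = f(0.300000, 2.412225) = 2.870548
  w ← 2.155697 + (0.1/2)·(2.565280 + 2.870548) = 2.427489
w(0.3) ≈ 2.4275

2.4275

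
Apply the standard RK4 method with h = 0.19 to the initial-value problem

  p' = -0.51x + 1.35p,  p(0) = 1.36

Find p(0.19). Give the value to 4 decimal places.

RK4: k1 = f(x_n, p_n); k2 = f(x_n + h/2, p_n + (h/2)·k1); k3 = f(x_n + h/2, p_n + (h/2)·k2); k4 = f(x_n + h, p_n + h·k3); p_{n+1} = p_n + (h/6)·(k1 + 2k2 + 2k3 + k4).
x=0.000000, p=1.360000:
  k1 = f(0.000000, 1.360000) = 1.836000
  k2 = f(0.095000, 1.534420) = 2.023017
  k3 = f(0.095000, 1.552187) = 2.047002
  k4 = f(0.190000, 1.748930) = 2.264156
  p ← 1.360000 + (0.19/6)·(k1 + 2k2 + 2k3 + k4) = 1.747606
p(0.19) ≈ 1.7476

1.7476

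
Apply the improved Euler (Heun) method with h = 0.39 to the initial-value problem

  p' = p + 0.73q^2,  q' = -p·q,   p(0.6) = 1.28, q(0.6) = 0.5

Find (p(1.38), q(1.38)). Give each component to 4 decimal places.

Heun on (p,q): k1 = f(t_n, state_n); k2 = f(t_n + h, state_n + h·k1); state_{n+1} = state_n + (h/2)·(k1 + k2).
0.600000: (1.280000, 0.500000)
  k1 = (1.462500, -0.640000)
  predictor → (1.850375, 0.250400)
  k2 = (1.896146, -0.463334)
  → (1.934936, 0.284850)
0.990000: (1.934936, 0.284850)
  k1 = (1.994168, -0.551166)
  predictor → (2.712661, 0.069895)
  k2 = (2.716228, -0.189602)
  → (2.853463, 0.140400)
(p(1.38), q(1.38)) ≈ (2.8535, 0.1404)

2.8535, 0.1404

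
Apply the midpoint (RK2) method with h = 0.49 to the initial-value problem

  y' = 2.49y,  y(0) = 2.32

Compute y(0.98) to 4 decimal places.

20.3877

Midpoint: k1 = f(x_n, y_n); k2 = f(x_n + h/2, y_n + (h/2)·k1); y_{n+1} = y_n + h·k2.
x=0.000000, y=2.320000:
  k1 = f(0.000000, 2.320000) = 5.776800
  k2 = f(0.245000, 3.735316) = 9.300937
  y ← 2.320000 + 0.49·9.300937 = 6.877459
x=0.490000, y=6.877459:
  k1 = f(0.490000, 6.877459) = 17.124873
  k2 = f(0.735000, 11.073053) = 27.571902
  y ← 6.877459 + 0.49·27.571902 = 20.387691
y(0.98) ≈ 20.3877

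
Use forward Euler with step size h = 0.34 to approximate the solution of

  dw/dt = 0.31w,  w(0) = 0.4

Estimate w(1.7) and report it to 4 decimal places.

Euler: w_{n+1} = w_n + h·f(t_n, w_n).
t=0.000000, w=0.400000: f=0.124000 → w ← 0.400000 + 0.34·0.124000 = 0.442160
t=0.340000, w=0.442160: f=0.137070 → w ← 0.442160 + 0.34·0.137070 = 0.488764
t=0.680000, w=0.488764: f=0.151517 → w ← 0.488764 + 0.34·0.151517 = 0.540279
t=1.020000, w=0.540279: f=0.167487 → w ← 0.540279 + 0.34·0.167487 = 0.597225
t=1.360000, w=0.597225: f=0.185140 → w ← 0.597225 + 0.34·0.185140 = 0.660172
w(1.7) ≈ 0.6602

0.6602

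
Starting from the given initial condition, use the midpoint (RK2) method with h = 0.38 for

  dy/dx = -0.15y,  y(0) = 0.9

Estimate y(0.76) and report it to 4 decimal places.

Midpoint: k1 = f(x_n, y_n); k2 = f(x_n + h/2, y_n + (h/2)·k1); y_{n+1} = y_n + h·k2.
x=0.000000, y=0.900000:
  k1 = f(0.000000, 0.900000) = -0.135000
  k2 = f(0.190000, 0.874350) = -0.131153
  y ← 0.900000 + 0.38·(-0.131153) = 0.850162
x=0.380000, y=0.850162:
  k1 = f(0.380000, 0.850162) = -0.127524
  k2 = f(0.570000, 0.825932) = -0.123890
  y ← 0.850162 + 0.38·(-0.123890) = 0.803084
y(0.76) ≈ 0.8031

0.8031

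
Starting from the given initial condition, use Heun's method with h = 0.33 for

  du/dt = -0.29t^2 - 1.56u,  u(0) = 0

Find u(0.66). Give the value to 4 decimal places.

Heun: k1 = f(t_n, u_n); k2 = f(t_n + h, u_n + h·k1); u_{n+1} = u_n + (h/2)·(k1 + k2).
t=0.000000, u=0.000000:
  k1 = f(0.000000, 0.000000) = 0.000000
  k2 = f(0.330000, 0.000000) = -0.031581
  u ← 0.000000 + (0.33/2)·(0.000000 + (-0.031581)) = -0.005211
t=0.330000, u=-0.005211:
  k1 = f(0.330000, -0.005211) = -0.023452
  k2 = f(0.660000, -0.012950) = -0.106122
  u ← -0.005211 + (0.33/2)·(-0.023452 + (-0.106122)) = -0.026591
u(0.66) ≈ -0.0266

-0.0266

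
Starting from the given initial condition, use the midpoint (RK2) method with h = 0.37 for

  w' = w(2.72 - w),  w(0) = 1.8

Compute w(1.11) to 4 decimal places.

2.6191

Midpoint: k1 = f(t_n, w_n); k2 = f(t_n + h/2, w_n + (h/2)·k1); w_{n+1} = w_n + h·k2.
t=0.000000, w=1.800000:
  k1 = f(0.000000, 1.800000) = 1.656000
  k2 = f(0.185000, 2.106360) = 1.292547
  w ← 1.800000 + 0.37·1.292547 = 2.278242
t=0.370000, w=2.278242:
  k1 = f(0.370000, 2.278242) = 1.006431
  k2 = f(0.555000, 2.464432) = 0.629830
  w ← 2.278242 + 0.37·0.629830 = 2.511279
t=0.740000, w=2.511279:
  k1 = f(0.740000, 2.511279) = 0.524156
  k2 = f(0.925000, 2.608248) = 0.291476
  w ← 2.511279 + 0.37·0.291476 = 2.619126
w(1.11) ≈ 2.6191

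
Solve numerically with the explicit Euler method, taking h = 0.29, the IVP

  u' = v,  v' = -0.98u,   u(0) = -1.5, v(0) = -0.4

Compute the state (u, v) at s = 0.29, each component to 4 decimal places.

Euler on (u,v): u_{n+1} = u_n + h·u', v_{n+1} = v_n + h·v'.
0.000000: (-1.500000, -0.400000); f=(-0.400000, 1.470000) → (-1.616000, 0.026300)
(u(0.29), v(0.29)) ≈ (-1.6160, 0.0263)

-1.6160, 0.0263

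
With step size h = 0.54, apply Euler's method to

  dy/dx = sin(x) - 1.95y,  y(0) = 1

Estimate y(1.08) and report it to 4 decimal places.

Euler: y_{n+1} = y_n + h·f(x_n, y_n).
x=0.000000, y=1.000000: f=-1.950000 → y ← 1.000000 + 0.54·(-1.950000) = -0.053000
x=0.540000, y=-0.053000: f=0.617486 → y ← -0.053000 + 0.54·0.617486 = 0.280442
y(1.08) ≈ 0.2804

0.2804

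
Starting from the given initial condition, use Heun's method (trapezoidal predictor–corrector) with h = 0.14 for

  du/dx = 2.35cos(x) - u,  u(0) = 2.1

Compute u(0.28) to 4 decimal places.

Heun: k1 = f(x_n, u_n); k2 = f(x_n + h, u_n + h·k1); u_{n+1} = u_n + (h/2)·(k1 + k2).
x=0.000000, u=2.100000:
  k1 = f(0.000000, 2.100000) = 0.250000
  k2 = f(0.140000, 2.135000) = 0.192008
  u ← 2.100000 + (0.14/2)·(0.250000 + 0.192008) = 2.130941
x=0.140000, u=2.130941:
  k1 = f(0.140000, 2.130941) = 0.196067
  k2 = f(0.280000, 2.158390) = 0.100090
  u ← 2.130941 + (0.14/2)·(0.196067 + 0.100090) = 2.151672
u(0.28) ≈ 2.1517

2.1517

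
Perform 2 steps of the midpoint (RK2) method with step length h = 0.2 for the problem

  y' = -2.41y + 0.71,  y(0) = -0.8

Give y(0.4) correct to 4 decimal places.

Midpoint: k1 = f(s_n, y_n); k2 = f(s_n + h/2, y_n + (h/2)·k1); y_{n+1} = y_n + h·k2.
s=0.000000, y=-0.800000:
  k1 = f(0.000000, -0.800000) = 2.638000
  k2 = f(0.100000, -0.536200) = 2.002242
  y ← -0.800000 + 0.2·2.002242 = -0.399552
s=0.200000, y=-0.399552:
  k1 = f(0.200000, -0.399552) = 1.672919
  k2 = f(0.300000, -0.232260) = 1.269746
  y ← -0.399552 + 0.2·1.269746 = -0.145602
y(0.4) ≈ -0.1456

-0.1456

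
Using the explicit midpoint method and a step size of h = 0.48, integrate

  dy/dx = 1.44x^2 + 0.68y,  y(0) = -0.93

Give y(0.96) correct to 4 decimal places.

-1.3310

Midpoint: k1 = f(x_n, y_n); k2 = f(x_n + h/2, y_n + (h/2)·k1); y_{n+1} = y_n + h·k2.
x=0.000000, y=-0.930000:
  k1 = f(0.000000, -0.930000) = -0.632400
  k2 = f(0.240000, -1.081776) = -0.652664
  y ← -0.930000 + 0.48·(-0.652664) = -1.243279
x=0.480000, y=-1.243279:
  k1 = f(0.480000, -1.243279) = -0.513653
  k2 = f(0.720000, -1.366555) = -0.182762
  y ← -1.243279 + 0.48·(-0.182762) = -1.331004
y(0.96) ≈ -1.3310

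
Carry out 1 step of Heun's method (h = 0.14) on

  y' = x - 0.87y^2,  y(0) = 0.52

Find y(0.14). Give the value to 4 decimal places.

Heun: k1 = f(x_n, y_n); k2 = f(x_n + h, y_n + h·k1); y_{n+1} = y_n + (h/2)·(k1 + k2).
x=0.000000, y=0.520000:
  k1 = f(0.000000, 0.520000) = -0.235248
  k2 = f(0.140000, 0.487065) = -0.066392
  y ← 0.520000 + (0.14/2)·(-0.235248 + (-0.066392)) = 0.498885
y(0.14) ≈ 0.4989

0.4989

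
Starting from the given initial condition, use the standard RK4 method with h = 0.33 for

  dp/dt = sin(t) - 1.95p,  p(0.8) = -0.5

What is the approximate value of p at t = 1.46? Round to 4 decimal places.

0.2014

RK4: k1 = f(t_n, p_n); k2 = f(t_n + h/2, p_n + (h/2)·k1); k3 = f(t_n + h/2, p_n + (h/2)·k2); k4 = f(t_n + h, p_n + h·k3); p_{n+1} = p_n + (h/6)·(k1 + 2k2 + 2k3 + k4).
t=0.800000, p=-0.500000:
  k1 = f(0.800000, -0.500000) = 1.692356
  k2 = f(0.965000, -0.220761) = 1.252533
  k3 = f(0.965000, -0.293332) = 1.394046
  k4 = f(1.130000, -0.039965) = 0.982343
  p ← -0.500000 + (0.33/6)·(k1 + 2k2 + 2k3 + k4) = -0.061768
t=1.130000, p=-0.061768:
  k1 = f(1.130000, -0.061768) = 1.024859
  k2 = f(1.295000, 0.107334) = 0.752907
  k3 = f(1.295000, 0.062462) = 0.840408
  k4 = f(1.460000, 0.215567) = 0.573513
  p ← -0.061768 + (0.33/6)·(k1 + 2k2 + 2k3 + k4) = 0.201407
p(1.46) ≈ 0.2014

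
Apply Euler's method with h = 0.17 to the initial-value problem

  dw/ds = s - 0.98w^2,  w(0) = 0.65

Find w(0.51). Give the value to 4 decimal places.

0.5595

Euler: w_{n+1} = w_n + h·f(s_n, w_n).
s=0.000000, w=0.650000: f=-0.414050 → w ← 0.650000 + 0.17·(-0.414050) = 0.579612
s=0.170000, w=0.579612: f=-0.159231 → w ← 0.579612 + 0.17·(-0.159231) = 0.552542
s=0.340000, w=0.552542: f=0.040803 → w ← 0.552542 + 0.17·0.040803 = 0.559479
w(0.51) ≈ 0.5595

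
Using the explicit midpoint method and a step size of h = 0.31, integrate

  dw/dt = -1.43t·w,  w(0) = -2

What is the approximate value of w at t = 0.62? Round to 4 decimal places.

Midpoint: k1 = f(t_n, w_n); k2 = f(t_n + h/2, w_n + (h/2)·k1); w_{n+1} = w_n + h·k2.
t=0.000000, w=-2.000000:
  k1 = f(0.000000, -2.000000) = 0.000000
  k2 = f(0.155000, -2.000000) = 0.443300
  w ← -2.000000 + 0.31·0.443300 = -1.862577
t=0.310000, w=-1.862577:
  k1 = f(0.310000, -1.862577) = 0.825680
  k2 = f(0.465000, -1.734597) = 1.153420
  w ← -1.862577 + 0.31·1.153420 = -1.505017
w(0.62) ≈ -1.5050

-1.5050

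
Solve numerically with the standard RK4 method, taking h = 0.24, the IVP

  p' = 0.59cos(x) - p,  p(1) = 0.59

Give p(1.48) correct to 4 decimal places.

RK4: k1 = f(x_n, p_n); k2 = f(x_n + h/2, p_n + (h/2)·k1); k3 = f(x_n + h/2, p_n + (h/2)·k2); k4 = f(x_n + h, p_n + h·k3); p_{n+1} = p_n + (h/6)·(k1 + 2k2 + 2k3 + k4).
x=1.000000, p=0.590000:
  k1 = f(1.000000, 0.590000) = -0.271222
  k2 = f(1.120000, 0.557453) = -0.300401
  k3 = f(1.120000, 0.553952) = -0.296899
  k4 = f(1.240000, 0.518744) = -0.327114
  p ← 0.590000 + (0.24/6)·(k1 + 2k2 + 2k3 + k4) = 0.518283
x=1.240000, p=0.518283:
  k1 = f(1.240000, 0.518283) = -0.326653
  k2 = f(1.360000, 0.479084) = -0.355633
  k3 = f(1.360000, 0.475607) = -0.352156
  k4 = f(1.480000, 0.433765) = -0.380269
  p ← 0.518283 + (0.24/6)·(k1 + 2k2 + 2k3 + k4) = 0.433383
p(1.48) ≈ 0.4334

0.4334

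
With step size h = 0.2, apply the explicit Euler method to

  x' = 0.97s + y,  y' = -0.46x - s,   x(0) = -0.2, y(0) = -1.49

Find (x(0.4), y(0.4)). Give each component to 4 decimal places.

-0.7535, -1.4658

Euler on (x,y): x_{n+1} = x_n + h·x', y_{n+1} = y_n + h·y'.
0.000000: (-0.200000, -1.490000); f=(-1.490000, 0.092000) → (-0.498000, -1.471600)
0.200000: (-0.498000, -1.471600); f=(-1.277600, 0.029080) → (-0.753520, -1.465784)
(x(0.4), y(0.4)) ≈ (-0.7535, -1.4658)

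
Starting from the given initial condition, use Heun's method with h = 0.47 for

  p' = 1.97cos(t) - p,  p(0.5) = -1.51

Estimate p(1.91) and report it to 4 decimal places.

Heun: k1 = f(t_n, p_n); k2 = f(t_n + h, p_n + h·k1); p_{n+1} = p_n + (h/2)·(k1 + k2).
t=0.500000, p=-1.510000:
  k1 = f(0.500000, -1.510000) = 3.238838
  k2 = f(0.970000, 0.012254) = 1.101386
  p ← -1.510000 + (0.47/2)·(3.238838 + 1.101386) = -0.490047
t=0.970000, p=-0.490047:
  k1 = f(0.970000, -0.490047) = 1.603687
  k2 = f(1.440000, 0.263686) = -0.006751
  p ← -0.490047 + (0.47/2)·(1.603687 + (-0.006751)) = -0.114767
t=1.440000, p=-0.114767:
  k1 = f(1.440000, -0.114767) = 0.371702
  k2 = f(1.910000, 0.059933) = -0.715423
  p ← -0.114767 + (0.47/2)·(0.371702 + (-0.715423)) = -0.195542
p(1.91) ≈ -0.1955

-0.1955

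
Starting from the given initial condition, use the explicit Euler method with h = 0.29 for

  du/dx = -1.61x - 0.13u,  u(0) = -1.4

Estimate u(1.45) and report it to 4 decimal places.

-2.4592

Euler: u_{n+1} = u_n + h·f(x_n, u_n).
x=0.000000, u=-1.400000: f=0.182000 → u ← -1.400000 + 0.29·0.182000 = -1.347220
x=0.290000, u=-1.347220: f=-0.291761 → u ← -1.347220 + 0.29·(-0.291761) = -1.431831
x=0.580000, u=-1.431831: f=-0.747662 → u ← -1.431831 + 0.29·(-0.747662) = -1.648653
x=0.870000, u=-1.648653: f=-1.186375 → u ← -1.648653 + 0.29·(-1.186375) = -1.992702
x=1.160000, u=-1.992702: f=-1.608549 → u ← -1.992702 + 0.29·(-1.608549) = -2.459181
u(1.45) ≈ -2.4592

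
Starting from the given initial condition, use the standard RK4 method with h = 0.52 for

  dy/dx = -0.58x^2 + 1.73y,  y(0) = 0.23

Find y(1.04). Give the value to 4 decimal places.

1.0209

RK4: k1 = f(x_n, y_n); k2 = f(x_n + h/2, y_n + (h/2)·k1); k3 = f(x_n + h/2, y_n + (h/2)·k2); k4 = f(x_n + h, y_n + h·k3); y_{n+1} = y_n + (h/6)·(k1 + 2k2 + 2k3 + k4).
x=0.000000, y=0.230000:
  k1 = f(0.000000, 0.230000) = 0.397900
  k2 = f(0.260000, 0.333454) = 0.537667
  k3 = f(0.260000, 0.369794) = 0.600535
  k4 = f(0.520000, 0.542278) = 0.781309
  y ← 0.230000 + (0.52/6)·(k1 + 2k2 + 2k3 + k4) = 0.529487
x=0.520000, y=0.529487:
  k1 = f(0.520000, 0.529487) = 0.759180
  k2 = f(0.780000, 0.726873) = 0.904619
  k3 = f(0.780000, 0.764687) = 0.970037
  k4 = f(1.040000, 1.033906) = 1.161329
  y ← 0.529487 + (0.52/6)·(k1 + 2k2 + 2k3 + k4) = 1.020871
y(1.04) ≈ 1.0209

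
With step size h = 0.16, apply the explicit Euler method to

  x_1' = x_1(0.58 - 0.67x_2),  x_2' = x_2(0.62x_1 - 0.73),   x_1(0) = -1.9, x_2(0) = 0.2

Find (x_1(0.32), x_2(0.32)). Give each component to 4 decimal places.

Euler on (x_1,x_2): x_1_{n+1} = x_1_n + h·x_1', x_2_{n+1} = x_2_n + h·x_2'.
0.000000: (-1.900000, 0.200000); f=(-0.847400, -0.381600) → (-2.035584, 0.138944)
0.160000: (-2.035584, 0.138944); f=(-0.991141, -0.276785) → (-2.194167, 0.094658)
(x_1(0.32), x_2(0.32)) ≈ (-2.1942, 0.0947)

-2.1942, 0.0947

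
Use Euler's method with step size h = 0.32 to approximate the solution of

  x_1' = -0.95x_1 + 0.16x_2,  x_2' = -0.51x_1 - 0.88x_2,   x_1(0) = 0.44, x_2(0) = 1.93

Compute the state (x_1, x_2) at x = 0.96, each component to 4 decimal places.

0.2880, 0.5740

Euler on (x_1,x_2): x_1_{n+1} = x_1_n + h·x_1', x_2_{n+1} = x_2_n + h·x_2'.
0.000000: (0.440000, 1.930000); f=(-0.109200, -1.922800) → (0.405056, 1.314704)
0.320000: (0.405056, 1.314704); f=(-0.174451, -1.363518) → (0.349232, 0.878378)
0.640000: (0.349232, 0.878378); f=(-0.191230, -0.951081) → (0.288038, 0.574032)
(x_1(0.96), x_2(0.96)) ≈ (0.2880, 0.5740)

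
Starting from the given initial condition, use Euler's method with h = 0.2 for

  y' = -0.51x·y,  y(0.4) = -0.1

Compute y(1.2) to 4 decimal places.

-0.0743

Euler: y_{n+1} = y_n + h·f(x_n, y_n).
x=0.400000, y=-0.100000: f=0.020400 → y ← -0.100000 + 0.2·0.020400 = -0.095920
x=0.600000, y=-0.095920: f=0.029352 → y ← -0.095920 + 0.2·0.029352 = -0.090050
x=0.800000, y=-0.090050: f=0.036740 → y ← -0.090050 + 0.2·0.036740 = -0.082702
x=1.000000, y=-0.082702: f=0.042178 → y ← -0.082702 + 0.2·0.042178 = -0.074266
y(1.2) ≈ -0.0743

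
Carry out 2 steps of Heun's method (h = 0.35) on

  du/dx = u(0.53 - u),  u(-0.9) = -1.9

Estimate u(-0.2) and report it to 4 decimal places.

Heun: k1 = f(x_n, u_n); k2 = f(x_n + h, u_n + h·k1); u_{n+1} = u_n + (h/2)·(k1 + k2).
x=-0.900000, u=-1.900000:
  k1 = f(-0.900000, -1.900000) = -4.617000
  k2 = f(-0.550000, -3.515950) = -14.225358
  u ← -1.900000 + (0.35/2)·(-4.617000 + (-14.225358)) = -5.197413
x=-0.550000, u=-5.197413:
  k1 = f(-0.550000, -5.197413) = -29.767727
  k2 = f(-0.200000, -15.616117) = -252.139652
  u ← -5.197413 + (0.35/2)·(-29.767727 + (-252.139652)) = -54.531204
u(-0.2) ≈ -54.5312

-54.5312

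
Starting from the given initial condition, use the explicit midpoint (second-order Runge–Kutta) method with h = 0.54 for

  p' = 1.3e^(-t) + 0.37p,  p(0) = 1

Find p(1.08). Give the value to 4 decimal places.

Midpoint: k1 = f(t_n, p_n); k2 = f(t_n + h/2, p_n + (h/2)·k1); p_{n+1} = p_n + h·k2.
t=0.000000, p=1.000000:
  k1 = f(0.000000, 1.000000) = 1.670000
  k2 = f(0.270000, 1.450900) = 1.529226
  p ← 1.000000 + 0.54·1.529226 = 1.825782
t=0.540000, p=1.825782:
  k1 = f(0.540000, 1.825782) = 1.433112
  k2 = f(0.810000, 2.212723) = 1.397023
  p ← 1.825782 + 0.54·1.397023 = 2.580175
p(1.08) ≈ 2.5802

2.5802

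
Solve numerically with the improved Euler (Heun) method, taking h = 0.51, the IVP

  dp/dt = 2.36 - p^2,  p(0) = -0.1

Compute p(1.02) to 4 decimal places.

Heun: k1 = f(t_n, p_n); k2 = f(t_n + h, p_n + h·k1); p_{n+1} = p_n + (h/2)·(k1 + k2).
t=0.000000, p=-0.100000:
  k1 = f(0.000000, -0.100000) = 2.350000
  k2 = f(0.510000, 1.098500) = 1.153298
  p ← -0.100000 + (0.51/2)·(2.350000 + 1.153298) = 0.793341
t=0.510000, p=0.793341:
  k1 = f(0.510000, 0.793341) = 1.730610
  k2 = f(1.020000, 1.675952) = -0.448815
  p ← 0.793341 + (0.51/2)·(1.730610 + (-0.448815)) = 1.120199
p(1.02) ≈ 1.1202

1.1202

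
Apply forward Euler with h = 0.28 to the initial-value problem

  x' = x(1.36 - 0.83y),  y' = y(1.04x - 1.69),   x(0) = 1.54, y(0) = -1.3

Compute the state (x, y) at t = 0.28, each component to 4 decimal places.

Euler on (x,y): x_{n+1} = x_n + h·x', y_{n+1} = y_n + h·y'.
0.000000: (1.540000, -1.300000); f=(3.756060, 0.114920) → (2.591697, -1.267822)
(x(0.28), y(0.28)) ≈ (2.5917, -1.2678)

2.5917, -1.2678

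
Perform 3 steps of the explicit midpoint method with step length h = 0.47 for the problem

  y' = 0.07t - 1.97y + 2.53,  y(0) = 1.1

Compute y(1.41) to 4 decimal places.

Midpoint: k1 = f(t_n, y_n); k2 = f(t_n + h/2, y_n + (h/2)·k1); y_{n+1} = y_n + h·k2.
t=0.000000, y=1.100000:
  k1 = f(0.000000, 1.100000) = 0.363000
  k2 = f(0.235000, 1.185305) = 0.211399
  y ← 1.100000 + 0.47·0.211399 = 1.199358
t=0.470000, y=1.199358:
  k1 = f(0.470000, 1.199358) = 0.200166
  k2 = f(0.705000, 1.246396) = 0.123949
  y ← 1.199358 + 0.47·0.123949 = 1.257614
t=0.940000, y=1.257614:
  k1 = f(0.940000, 1.257614) = 0.118301
  k2 = f(1.175000, 1.285414) = 0.079984
  y ← 1.257614 + 0.47·0.079984 = 1.295206
y(1.41) ≈ 1.2952

1.2952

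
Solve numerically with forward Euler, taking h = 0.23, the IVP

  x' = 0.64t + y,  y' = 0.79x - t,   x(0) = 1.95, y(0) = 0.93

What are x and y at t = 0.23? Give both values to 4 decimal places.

Euler on (x,y): x_{n+1} = x_n + h·x', y_{n+1} = y_n + h·y'.
0.000000: (1.950000, 0.930000); f=(0.930000, 1.540500) → (2.163900, 1.284315)
(x(0.23), y(0.23)) ≈ (2.1639, 1.2843)

2.1639, 1.2843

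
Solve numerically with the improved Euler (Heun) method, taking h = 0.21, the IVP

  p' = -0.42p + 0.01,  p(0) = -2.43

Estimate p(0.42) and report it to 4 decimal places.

-2.0337

Heun: k1 = f(t_n, p_n); k2 = f(t_n + h, p_n + h·k1); p_{n+1} = p_n + (h/2)·(k1 + k2).
t=0.000000, p=-2.430000:
  k1 = f(0.000000, -2.430000) = 1.030600
  k2 = f(0.210000, -2.213574) = 0.939701
  p ← -2.430000 + (0.21/2)·(1.030600 + 0.939701) = -2.223118
t=0.210000, p=-2.223118:
  k1 = f(0.210000, -2.223118) = 0.943710
  k2 = f(0.420000, -2.024939) = 0.860475
  p ← -2.223118 + (0.21/2)·(0.943710 + 0.860475) = -2.033679
p(0.42) ≈ -2.0337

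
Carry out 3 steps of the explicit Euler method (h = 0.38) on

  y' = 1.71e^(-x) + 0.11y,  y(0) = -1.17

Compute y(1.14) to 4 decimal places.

0.1492

Euler: y_{n+1} = y_n + h·f(x_n, y_n).
x=0.000000, y=-1.170000: f=1.581300 → y ← -1.170000 + 0.38·1.581300 = -0.569106
x=0.380000, y=-0.569106: f=1.106801 → y ← -0.569106 + 0.38·1.106801 = -0.148521
x=0.760000, y=-0.148521: f=0.783372 → y ← -0.148521 + 0.38·0.783372 = 0.149160
y(1.14) ≈ 0.1492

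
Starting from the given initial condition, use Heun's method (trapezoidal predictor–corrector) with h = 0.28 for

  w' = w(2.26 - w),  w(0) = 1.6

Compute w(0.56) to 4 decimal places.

2.0097

Heun: k1 = f(t_n, w_n); k2 = f(t_n + h, w_n + h·k1); w_{n+1} = w_n + (h/2)·(k1 + k2).
t=0.000000, w=1.600000:
  k1 = f(0.000000, 1.600000) = 1.056000
  k2 = f(0.280000, 1.895680) = 0.690634
  w ← 1.600000 + (0.28/2)·(1.056000 + 0.690634) = 1.844529
t=0.280000, w=1.844529:
  k1 = f(0.280000, 1.844529) = 0.766349
  k2 = f(0.560000, 2.059106) = 0.413661
  w ← 1.844529 + (0.28/2)·(0.766349 + 0.413661) = 2.009730
w(0.56) ≈ 2.0097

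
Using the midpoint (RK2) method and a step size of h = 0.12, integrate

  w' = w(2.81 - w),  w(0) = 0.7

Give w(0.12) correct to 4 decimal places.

Midpoint: k1 = f(x_n, w_n); k2 = f(x_n + h/2, w_n + (h/2)·k1); w_{n+1} = w_n + h·k2.
x=0.000000, w=0.700000:
  k1 = f(0.000000, 0.700000) = 1.477000
  k2 = f(0.060000, 0.788620) = 1.594101
  w ← 0.700000 + 0.12·1.594101 = 0.891292
w(0.12) ≈ 0.8913

0.8913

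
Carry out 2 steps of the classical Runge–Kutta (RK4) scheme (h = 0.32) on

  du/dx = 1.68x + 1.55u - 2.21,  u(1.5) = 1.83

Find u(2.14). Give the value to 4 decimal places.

5.7644

RK4: k1 = f(x_n, u_n); k2 = f(x_n + h/2, u_n + (h/2)·k1); k3 = f(x_n + h/2, u_n + (h/2)·k2); k4 = f(x_n + h, u_n + h·k3); u_{n+1} = u_n + (h/6)·(k1 + 2k2 + 2k3 + k4).
x=1.500000, u=1.830000:
  k1 = f(1.500000, 1.830000) = 3.146500
  k2 = f(1.660000, 2.333440) = 4.195632
  k3 = f(1.660000, 2.501301) = 4.455817
  k4 = f(1.820000, 3.255861) = 5.894185
  u ← 1.830000 + (0.32/6)·(k1 + 2k2 + 2k3 + k4) = 3.234991
x=1.820000, u=3.234991:
  k1 = f(1.820000, 3.234991) = 5.861836
  k2 = f(1.980000, 4.172885) = 7.584372
  k3 = f(1.980000, 4.448491) = 8.011560
  k4 = f(2.140000, 5.798690) = 10.373170
  u ← 3.234991 + (0.32/6)·(k1 + 2k2 + 2k3 + k4) = 5.764424
u(2.14) ≈ 5.7644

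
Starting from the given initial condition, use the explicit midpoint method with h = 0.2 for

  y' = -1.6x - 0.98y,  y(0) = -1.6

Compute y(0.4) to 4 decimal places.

Midpoint: k1 = f(x_n, y_n); k2 = f(x_n + h/2, y_n + (h/2)·k1); y_{n+1} = y_n + h·k2.
x=0.000000, y=-1.600000:
  k1 = f(0.000000, -1.600000) = 1.568000
  k2 = f(0.100000, -1.443200) = 1.254336
  y ← -1.600000 + 0.2·1.254336 = -1.349133
x=0.200000, y=-1.349133:
  k1 = f(0.200000, -1.349133) = 1.002150
  k2 = f(0.300000, -1.248918) = 0.743939
  y ← -1.349133 + 0.2·0.743939 = -1.200345
y(0.4) ≈ -1.2003

-1.2003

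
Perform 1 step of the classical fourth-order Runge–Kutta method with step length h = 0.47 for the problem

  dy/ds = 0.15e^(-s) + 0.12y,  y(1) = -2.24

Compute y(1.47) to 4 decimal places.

RK4: k1 = f(s_n, y_n); k2 = f(s_n + h/2, y_n + (h/2)·k1); k3 = f(s_n + h/2, y_n + (h/2)·k2); k4 = f(s_n + h, y_n + h·k3); y_{n+1} = y_n + (h/6)·(k1 + 2k2 + 2k3 + k4).
s=1.000000, y=-2.240000:
  k1 = f(1.000000, -2.240000) = -0.213618
  k2 = f(1.235000, -2.290200) = -0.231199
  k3 = f(1.235000, -2.294332) = -0.231695
  k4 = f(1.470000, -2.348896) = -0.247379
  y ← -2.240000 + (0.47/6)·(k1 + 2k2 + 2k3 + k4) = -2.348631
y(1.47) ≈ -2.3486

-2.3486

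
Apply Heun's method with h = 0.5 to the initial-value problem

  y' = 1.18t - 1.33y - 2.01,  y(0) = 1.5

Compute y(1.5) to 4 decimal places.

Heun: k1 = f(t_n, y_n); k2 = f(t_n + h, y_n + h·k1); y_{n+1} = y_n + (h/2)·(k1 + k2).
t=0.000000, y=1.500000:
  k1 = f(0.000000, 1.500000) = -4.005000
  k2 = f(0.500000, -0.502500) = -0.751675
  y ← 1.500000 + (0.5/2)·(-4.005000 + (-0.751675)) = 0.310831
t=0.500000, y=0.310831:
  k1 = f(0.500000, 0.310831) = -1.833406
  k2 = f(1.000000, -0.605872) = -0.024191
  y ← 0.310831 + (0.5/2)·(-1.833406 + (-0.024191)) = -0.153568
t=1.000000, y=-0.153568:
  k1 = f(1.000000, -0.153568) = -0.625755
  k2 = f(1.500000, -0.466445) = 0.380372
  y ← -0.153568 + (0.5/2)·(-0.625755 + 0.380372) = -0.214914
y(1.5) ≈ -0.2149

-0.2149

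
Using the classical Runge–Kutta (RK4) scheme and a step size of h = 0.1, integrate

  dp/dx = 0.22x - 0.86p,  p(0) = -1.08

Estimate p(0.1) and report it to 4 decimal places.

-0.9899

RK4: k1 = f(x_n, p_n); k2 = f(x_n + h/2, p_n + (h/2)·k1); k3 = f(x_n + h/2, p_n + (h/2)·k2); k4 = f(x_n + h, p_n + h·k3); p_{n+1} = p_n + (h/6)·(k1 + 2k2 + 2k3 + k4).
x=0.000000, p=-1.080000:
  k1 = f(0.000000, -1.080000) = 0.928800
  k2 = f(0.050000, -1.033560) = 0.899862
  k3 = f(0.050000, -1.035007) = 0.901106
  k4 = f(0.100000, -0.989889) = 0.873305
  p ← -1.080000 + (0.1/6)·(k1 + 2k2 + 2k3 + k4) = -0.989933
p(0.1) ≈ -0.9899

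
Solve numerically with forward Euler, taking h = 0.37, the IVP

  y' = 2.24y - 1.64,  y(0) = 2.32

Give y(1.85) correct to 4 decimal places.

Euler: y_{n+1} = y_n + h·f(x_n, y_n).
x=0.000000, y=2.320000: f=3.556800 → y ← 2.320000 + 0.37·3.556800 = 3.636016
x=0.370000, y=3.636016: f=6.504676 → y ← 3.636016 + 0.37·6.504676 = 6.042746
x=0.740000, y=6.042746: f=11.895751 → y ← 6.042746 + 0.37·11.895751 = 10.444174
x=1.110000, y=10.444174: f=21.754950 → y ← 10.444174 + 0.37·21.754950 = 18.493505
x=1.480000, y=18.493505: f=39.785452 → y ← 18.493505 + 0.37·39.785452 = 33.214123
y(1.85) ≈ 33.2141

33.2141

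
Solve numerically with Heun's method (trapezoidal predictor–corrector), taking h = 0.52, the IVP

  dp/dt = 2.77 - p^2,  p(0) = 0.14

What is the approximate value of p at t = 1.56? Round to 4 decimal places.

1.3286

Heun: k1 = f(t_n, p_n); k2 = f(t_n + h, p_n + h·k1); p_{n+1} = p_n + (h/2)·(k1 + k2).
t=0.000000, p=0.140000:
  k1 = f(0.000000, 0.140000) = 2.750400
  k2 = f(0.520000, 1.570208) = 0.304447
  p ← 0.140000 + (0.52/2)·(2.750400 + 0.304447) = 0.934260
t=0.520000, p=0.934260:
  k1 = f(0.520000, 0.934260) = 1.897158
  k2 = f(1.040000, 1.920782) = -0.919405
  p ← 0.934260 + (0.52/2)·(1.897158 + (-0.919405)) = 1.188476
t=1.040000, p=1.188476:
  k1 = f(1.040000, 1.188476) = 1.357525
  k2 = f(1.560000, 1.894389) = -0.818709
  p ← 1.188476 + (0.52/2)·(1.357525 + (-0.818709)) = 1.328568
p(1.56) ≈ 1.3286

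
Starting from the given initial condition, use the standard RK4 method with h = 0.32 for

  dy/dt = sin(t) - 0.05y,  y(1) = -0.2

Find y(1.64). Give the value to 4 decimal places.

0.4064

RK4: k1 = f(t_n, y_n); k2 = f(t_n + h/2, y_n + (h/2)·k1); k3 = f(t_n + h/2, y_n + (h/2)·k2); k4 = f(t_n + h, y_n + h·k3); y_{n+1} = y_n + (h/6)·(k1 + 2k2 + 2k3 + k4).
t=1.000000, y=-0.200000:
  k1 = f(1.000000, -0.200000) = 0.851471
  k2 = f(1.160000, -0.063765) = 0.919991
  k3 = f(1.160000, -0.052801) = 0.919443
  k4 = f(1.320000, 0.094222) = 0.964004
  y ← -0.200000 + (0.32/6)·(k1 + 2k2 + 2k3 + k4) = 0.093032
t=1.320000, y=0.093032:
  k1 = f(1.320000, 0.093032) = 0.964064
  k2 = f(1.480000, 0.247282) = 0.983517
  k3 = f(1.480000, 0.250394) = 0.983361
  k4 = f(1.640000, 0.407707) = 0.977221
  y ← 0.093032 + (0.32/6)·(k1 + 2k2 + 2k3 + k4) = 0.406367
y(1.64) ≈ 0.4064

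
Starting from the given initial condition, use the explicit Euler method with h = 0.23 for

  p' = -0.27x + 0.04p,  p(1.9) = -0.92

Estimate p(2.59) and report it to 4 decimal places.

Euler: p_{n+1} = p_n + h·f(x_n, p_n).
x=1.900000, p=-0.920000: f=-0.549800 → p ← -0.920000 + 0.23·(-0.549800) = -1.046454
x=2.130000, p=-1.046454: f=-0.616958 → p ← -1.046454 + 0.23·(-0.616958) = -1.188354
x=2.360000, p=-1.188354: f=-0.684734 → p ← -1.188354 + 0.23·(-0.684734) = -1.345843
p(2.59) ≈ -1.3458

-1.3458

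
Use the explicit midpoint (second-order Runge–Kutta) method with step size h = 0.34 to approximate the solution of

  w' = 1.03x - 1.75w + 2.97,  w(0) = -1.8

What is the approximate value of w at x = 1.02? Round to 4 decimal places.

Midpoint: k1 = f(x_n, w_n); k2 = f(x_n + h/2, w_n + (h/2)·k1); w_{n+1} = w_n + h·k2.
x=0.000000, w=-1.800000:
  k1 = f(0.000000, -1.800000) = 6.120000
  k2 = f(0.170000, -0.759600) = 4.474400
  w ← -1.800000 + 0.34·4.474400 = -0.278704
x=0.340000, w=-0.278704:
  k1 = f(0.340000, -0.278704) = 3.807932
  k2 = f(0.510000, 0.368644) = 2.850172
  w ← -0.278704 + 0.34·2.850172 = 0.690355
x=0.680000, w=0.690355:
  k1 = f(0.680000, 0.690355) = 2.462280
  k2 = f(0.850000, 1.108942) = 1.904851
  w ← 0.690355 + 0.34·1.904851 = 1.338004
w(1.02) ≈ 1.3380

1.3380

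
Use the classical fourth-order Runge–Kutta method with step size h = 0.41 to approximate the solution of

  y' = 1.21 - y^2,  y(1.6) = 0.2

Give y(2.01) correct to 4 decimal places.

0.6172

RK4: k1 = f(t_n, y_n); k2 = f(t_n + h/2, y_n + (h/2)·k1); k3 = f(t_n + h/2, y_n + (h/2)·k2); k4 = f(t_n + h, y_n + h·k3); y_{n+1} = y_n + (h/6)·(k1 + 2k2 + 2k3 + k4).
t=1.600000, y=0.200000:
  k1 = f(1.600000, 0.200000) = 1.170000
  k2 = f(1.805000, 0.439850) = 1.016532
  k3 = f(1.805000, 0.408389) = 1.043218
  k4 = f(2.010000, 0.627720) = 0.815968
  y ← 0.200000 + (0.41/6)·(k1 + 2k2 + 2k3 + k4) = 0.617207
y(2.01) ≈ 0.6172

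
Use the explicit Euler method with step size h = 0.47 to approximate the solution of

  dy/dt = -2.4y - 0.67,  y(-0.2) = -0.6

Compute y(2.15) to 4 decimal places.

-0.2792

Euler: y_{n+1} = y_n + h·f(t_n, y_n).
t=-0.200000, y=-0.600000: f=0.770000 → y ← -0.600000 + 0.47·0.770000 = -0.238100
t=0.270000, y=-0.238100: f=-0.098560 → y ← -0.238100 + 0.47·(-0.098560) = -0.284423
t=0.740000, y=-0.284423: f=0.012616 → y ← -0.284423 + 0.47·0.012616 = -0.278494
t=1.210000, y=-0.278494: f=-0.001615 → y ← -0.278494 + 0.47·(-0.001615) = -0.279253
t=1.680000, y=-0.279253: f=0.000207 → y ← -0.279253 + 0.47·0.000207 = -0.279156
y(2.15) ≈ -0.2792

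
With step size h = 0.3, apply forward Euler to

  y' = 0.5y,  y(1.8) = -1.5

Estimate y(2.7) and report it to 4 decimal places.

Euler: y_{n+1} = y_n + h·f(s_n, y_n).
s=1.800000, y=-1.500000: f=-0.750000 → y ← -1.500000 + 0.3·(-0.750000) = -1.725000
s=2.100000, y=-1.725000: f=-0.862500 → y ← -1.725000 + 0.3·(-0.862500) = -1.983750
s=2.400000, y=-1.983750: f=-0.991875 → y ← -1.983750 + 0.3·(-0.991875) = -2.281313
y(2.7) ≈ -2.2813

-2.2813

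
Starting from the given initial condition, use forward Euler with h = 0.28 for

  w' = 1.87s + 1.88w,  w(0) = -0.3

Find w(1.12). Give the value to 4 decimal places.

-0.3996

Euler: w_{n+1} = w_n + h·f(s_n, w_n).
s=0.000000, w=-0.300000: f=-0.564000 → w ← -0.300000 + 0.28·(-0.564000) = -0.457920
s=0.280000, w=-0.457920: f=-0.337290 → w ← -0.457920 + 0.28·(-0.337290) = -0.552361
s=0.560000, w=-0.552361: f=0.008761 → w ← -0.552361 + 0.28·0.008761 = -0.549908
s=0.840000, w=-0.549908: f=0.536973 → w ← -0.549908 + 0.28·0.536973 = -0.399556
w(1.12) ≈ -0.3996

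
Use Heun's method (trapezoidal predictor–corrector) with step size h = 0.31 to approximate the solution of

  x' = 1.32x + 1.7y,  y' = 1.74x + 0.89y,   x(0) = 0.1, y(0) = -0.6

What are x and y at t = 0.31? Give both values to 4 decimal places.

-0.2610, -0.8012

Heun on (x,y): k1 = f(t_n, state_n); k2 = f(t_n + h, state_n + h·k1); state_{n+1} = state_n + (h/2)·(k1 + k2).
0.000000: (0.100000, -0.600000)
  k1 = (-0.888000, -0.360000)
  predictor → (-0.175280, -0.711600)
  k2 = (-1.441090, -0.938311)
  → (-0.261009, -0.801238)
(x(0.31), y(0.31)) ≈ (-0.2610, -0.8012)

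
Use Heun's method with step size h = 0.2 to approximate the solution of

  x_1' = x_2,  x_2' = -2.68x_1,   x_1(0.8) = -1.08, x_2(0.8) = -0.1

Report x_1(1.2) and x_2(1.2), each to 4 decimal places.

Heun on (x_1,x_2): k1 = f(s_n, state_n); k2 = f(s_n + h, state_n + h·k1); state_{n+1} = state_n + (h/2)·(k1 + k2).
0.800000: (-1.080000, -0.100000)
  k1 = (-0.100000, 2.894400)
  predictor → (-1.100000, 0.478880)
  k2 = (0.478880, 2.948000)
  → (-1.042112, 0.484240)
1.000000: (-1.042112, 0.484240)
  k1 = (0.484240, 2.792860)
  predictor → (-0.945264, 1.042812)
  k2 = (1.042812, 2.533308)
  → (-0.889407, 1.016857)
(x_1(1.2), x_2(1.2)) ≈ (-0.8894, 1.0169)

-0.8894, 1.0169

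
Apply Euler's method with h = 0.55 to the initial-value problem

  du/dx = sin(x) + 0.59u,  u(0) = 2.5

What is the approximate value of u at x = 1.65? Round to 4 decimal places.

Euler: u_{n+1} = u_n + h·f(x_n, u_n).
x=0.000000, u=2.500000: f=1.475000 → u ← 2.500000 + 0.55·1.475000 = 3.311250
x=0.550000, u=3.311250: f=2.476325 → u ← 3.311250 + 0.55·2.476325 = 4.673229
x=1.100000, u=4.673229: f=3.648412 → u ← 4.673229 + 0.55·3.648412 = 6.679855
u(1.65) ≈ 6.6799

6.6799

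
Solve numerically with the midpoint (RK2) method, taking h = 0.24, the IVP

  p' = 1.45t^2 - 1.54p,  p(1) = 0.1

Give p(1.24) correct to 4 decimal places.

Midpoint: k1 = f(t_n, p_n); k2 = f(t_n + h/2, p_n + (h/2)·k1); p_{n+1} = p_n + h·k2.
t=1.000000, p=0.100000:
  k1 = f(1.000000, 0.100000) = 1.296000
  k2 = f(1.120000, 0.255520) = 1.425379
  p ← 0.100000 + 0.24·1.425379 = 0.442091
p(1.24) ≈ 0.4421

0.4421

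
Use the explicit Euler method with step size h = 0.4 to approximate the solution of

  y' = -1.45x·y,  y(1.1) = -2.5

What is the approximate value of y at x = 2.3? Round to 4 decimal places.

0.0120

Euler: y_{n+1} = y_n + h·f(x_n, y_n).
x=1.100000, y=-2.500000: f=3.987500 → y ← -2.500000 + 0.4·3.987500 = -0.905000
x=1.500000, y=-0.905000: f=1.968375 → y ← -0.905000 + 0.4·1.968375 = -0.117650
x=1.900000, y=-0.117650: f=0.324126 → y ← -0.117650 + 0.4·0.324126 = 0.012000
y(2.3) ≈ 0.0120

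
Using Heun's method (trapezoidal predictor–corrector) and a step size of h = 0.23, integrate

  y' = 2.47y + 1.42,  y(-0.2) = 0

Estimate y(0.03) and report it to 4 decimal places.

Heun: k1 = f(s_n, y_n); k2 = f(s_n + h, y_n + h·k1); y_{n+1} = y_n + (h/2)·(k1 + k2).
s=-0.200000, y=0.000000:
  k1 = f(-0.200000, 0.000000) = 1.420000
  k2 = f(0.030000, 0.326600) = 2.226702
  y ← 0.000000 + (0.23/2)·(1.420000 + 2.226702) = 0.419371
y(0.03) ≈ 0.4194

0.4194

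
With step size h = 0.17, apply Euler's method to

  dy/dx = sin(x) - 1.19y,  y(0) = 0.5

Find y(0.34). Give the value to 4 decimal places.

Euler: y_{n+1} = y_n + h·f(x_n, y_n).
x=0.000000, y=0.500000: f=-0.595000 → y ← 0.500000 + 0.17·(-0.595000) = 0.398850
x=0.170000, y=0.398850: f=-0.305449 → y ← 0.398850 + 0.17·(-0.305449) = 0.346924
y(0.34) ≈ 0.3469

0.3469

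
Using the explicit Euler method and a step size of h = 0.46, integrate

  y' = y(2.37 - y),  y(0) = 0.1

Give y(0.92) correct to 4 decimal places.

0.4081

Euler: y_{n+1} = y_n + h·f(x_n, y_n).
x=0.000000, y=0.100000: f=0.227000 → y ← 0.100000 + 0.46·0.227000 = 0.204420
x=0.460000, y=0.204420: f=0.442688 → y ← 0.204420 + 0.46·0.442688 = 0.408056
y(0.92) ≈ 0.4081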